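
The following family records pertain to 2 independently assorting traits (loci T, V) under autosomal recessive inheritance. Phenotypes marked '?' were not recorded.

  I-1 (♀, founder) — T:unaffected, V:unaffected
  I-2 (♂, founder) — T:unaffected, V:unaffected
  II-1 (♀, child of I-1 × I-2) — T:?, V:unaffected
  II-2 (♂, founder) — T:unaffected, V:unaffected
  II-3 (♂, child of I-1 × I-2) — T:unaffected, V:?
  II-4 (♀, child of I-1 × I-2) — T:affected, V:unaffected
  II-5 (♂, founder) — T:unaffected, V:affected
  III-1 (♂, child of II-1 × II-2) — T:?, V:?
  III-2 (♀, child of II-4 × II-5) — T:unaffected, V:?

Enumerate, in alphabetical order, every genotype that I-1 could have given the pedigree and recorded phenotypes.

I-1 ∈ {Tt VV, Tt Vv}

T/I-1 un ·: Tt
T/I-2 un ·: Tt
T/II-1 ? I-1×I-2: TT|Tt|tt
T/II-2 un ·: TT|Tt
T/II-3 un I-1×I-2: TT|Tt
T/II-4 aff I-1×I-2: tt
T/II-5 un ·: TT|Tt
T/III-1 ? II-1×II-2: TT|Tt|tt
T/III-2 un II-4×II-5: Tt
⇒ T over [I-1,I-2,II-1,II-2,II-3,II-4,II-5,III-1,III-2]: 44 consistent
V/I-1 un ·: VV|Vv
V/I-2 un ·: VV|Vv
V/II-1 un I-1×I-2: VV|Vv
V/II-2 un ·: VV|Vv
V/II-3 ? I-1×I-2: VV|Vv|vv
V/II-4 un I-1×I-2: VV|Vv
V/II-5 aff ·: vv
V/III-1 ? II-1×II-2: VV|Vv|vv
V/III-2 ? II-4×II-5: Vv|vv
⇒ V over [I-1,I-2,II-1,II-2,II-3,II-4,II-5,III-1,III-2]: 171 consistent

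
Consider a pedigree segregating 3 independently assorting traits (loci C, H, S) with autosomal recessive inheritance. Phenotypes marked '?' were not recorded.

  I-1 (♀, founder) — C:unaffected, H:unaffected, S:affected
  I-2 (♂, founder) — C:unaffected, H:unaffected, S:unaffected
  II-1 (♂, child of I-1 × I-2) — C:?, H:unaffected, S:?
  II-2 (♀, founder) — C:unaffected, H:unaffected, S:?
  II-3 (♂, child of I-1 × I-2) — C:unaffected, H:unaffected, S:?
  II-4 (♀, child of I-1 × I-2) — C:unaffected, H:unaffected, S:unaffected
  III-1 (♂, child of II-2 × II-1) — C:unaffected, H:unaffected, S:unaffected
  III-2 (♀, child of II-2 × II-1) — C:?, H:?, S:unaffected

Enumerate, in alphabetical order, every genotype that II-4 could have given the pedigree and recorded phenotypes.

C/I-1 un ·: CC|Cc
C/I-2 un ·: CC|Cc
C/II-1 ? I-1×I-2: CC|Cc|cc
C/II-2 un ·: CC|Cc
C/II-3 un I-1×I-2: CC|Cc
C/II-4 un I-1×I-2: CC|Cc
C/III-1 un II-2×II-1: CC|Cc
C/III-2 ? II-2×II-1: CC|Cc|cc
⇒ C over [I-1,I-2,II-1,II-2,II-3,II-4,III-1,III-2]: 197 consistent
H/I-1 un ·: HH|Hh
H/I-2 un ·: HH|Hh
H/II-1 un I-1×I-2: HH|Hh
H/II-2 un ·: HH|Hh
H/II-3 un I-1×I-2: HH|Hh
H/II-4 un I-1×I-2: HH|Hh
H/III-1 un II-2×II-1: HH|Hh
H/III-2 ? II-2×II-1: HH|Hh|hh
⇒ H over [I-1,I-2,II-1,II-2,II-3,II-4,III-1,III-2]: 185 consistent
S/I-1 aff ·: ss
S/I-2 un ·: SS|Ss
S/II-1 ? I-1×I-2: Ss|ss
S/II-2 ? ·: SS|Ss|ss
S/II-3 ? I-1×I-2: Ss|ss
S/II-4 un I-1×I-2: Ss
S/III-1 un II-2×II-1: SS|Ss
S/III-2 un II-2×II-1: SS|Ss
⇒ S over [I-1,I-2,II-1,II-2,II-3,II-4,III-1,III-2]: 31 consistent

II-4 ∈ {CC HH Ss, CC Hh Ss, Cc HH Ss, Cc Hh Ss}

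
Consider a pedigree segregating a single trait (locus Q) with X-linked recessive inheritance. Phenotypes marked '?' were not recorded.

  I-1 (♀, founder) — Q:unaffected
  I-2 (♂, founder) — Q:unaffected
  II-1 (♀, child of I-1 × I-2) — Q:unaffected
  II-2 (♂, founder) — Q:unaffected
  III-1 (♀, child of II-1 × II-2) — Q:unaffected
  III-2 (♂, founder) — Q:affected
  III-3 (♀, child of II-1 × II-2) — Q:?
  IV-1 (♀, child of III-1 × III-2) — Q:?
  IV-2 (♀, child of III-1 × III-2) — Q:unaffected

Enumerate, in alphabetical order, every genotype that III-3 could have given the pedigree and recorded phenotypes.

Q/I-1 un ·: X^QX^Q|X^QX^q
Q/I-2 un ·: X^QY
Q/II-1 un I-1×I-2: X^QX^Q|X^QX^q
Q/II-2 un ·: X^QY
Q/III-1 un II-1×II-2: X^QX^Q|X^QX^q
Q/III-2 aff ·: X^qY
Q/III-3 ? II-1×II-2: X^QX^Q|X^QX^q
Q/IV-1 ? III-1×III-2: X^QX^q|X^qX^q
Q/IV-2 un III-1×III-2: X^QX^q
⇒ Q over [I-1,I-2,II-1,II-2,III-1,III-2,III-3,IV-1,IV-2]: 8 consistent

III-3 ∈ {X^QX^Q, X^QX^q}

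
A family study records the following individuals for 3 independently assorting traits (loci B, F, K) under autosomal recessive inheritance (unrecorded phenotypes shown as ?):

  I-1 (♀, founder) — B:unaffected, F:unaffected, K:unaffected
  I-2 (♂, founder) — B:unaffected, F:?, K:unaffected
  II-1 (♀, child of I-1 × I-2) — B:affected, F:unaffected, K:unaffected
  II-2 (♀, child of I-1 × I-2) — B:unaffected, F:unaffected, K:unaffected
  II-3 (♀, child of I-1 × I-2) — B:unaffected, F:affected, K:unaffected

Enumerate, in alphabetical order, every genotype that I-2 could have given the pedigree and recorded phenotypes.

I-2 ∈ {Bb Ff KK, Bb Ff Kk, Bb ff KK, Bb ff Kk}

B/I-1 un ·: Bb
B/I-2 un ·: Bb
B/II-1 aff I-1×I-2: bb
B/II-2 un I-1×I-2: BB|Bb
B/II-3 un I-1×I-2: BB|Bb
⇒ B over [I-1,I-2,II-1,II-2,II-3]: 4 consistent
F/I-1 un ·: Ff
F/I-2 ? ·: Ff|ff
F/II-1 un I-1×I-2: FF|Ff
F/II-2 un I-1×I-2: FF|Ff
F/II-3 aff I-1×I-2: ff
⇒ F over [I-1,I-2,II-1,II-2,II-3]: 5 consistent
K/I-1 un ·: KK|Kk
K/I-2 un ·: KK|Kk
K/II-1 un I-1×I-2: KK|Kk
K/II-2 un I-1×I-2: KK|Kk
K/II-3 un I-1×I-2: KK|Kk
⇒ K over [I-1,I-2,II-1,II-2,II-3]: 25 consistent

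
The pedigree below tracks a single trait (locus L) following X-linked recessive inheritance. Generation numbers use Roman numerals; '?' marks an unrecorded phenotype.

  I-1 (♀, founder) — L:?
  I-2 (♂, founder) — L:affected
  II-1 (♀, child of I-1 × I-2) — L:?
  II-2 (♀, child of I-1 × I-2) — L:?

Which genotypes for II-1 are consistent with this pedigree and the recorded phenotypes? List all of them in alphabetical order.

L/I-1 ? ·: X^LX^L|X^LX^l|X^lX^l
L/I-2 aff ·: X^lY
L/II-1 ? I-1×I-2: X^LX^l|X^lX^l
L/II-2 ? I-1×I-2: X^LX^l|X^lX^l
⇒ L over [I-1,I-2,II-1,II-2]: 6 consistent

II-1 ∈ {X^LX^l, X^lX^l}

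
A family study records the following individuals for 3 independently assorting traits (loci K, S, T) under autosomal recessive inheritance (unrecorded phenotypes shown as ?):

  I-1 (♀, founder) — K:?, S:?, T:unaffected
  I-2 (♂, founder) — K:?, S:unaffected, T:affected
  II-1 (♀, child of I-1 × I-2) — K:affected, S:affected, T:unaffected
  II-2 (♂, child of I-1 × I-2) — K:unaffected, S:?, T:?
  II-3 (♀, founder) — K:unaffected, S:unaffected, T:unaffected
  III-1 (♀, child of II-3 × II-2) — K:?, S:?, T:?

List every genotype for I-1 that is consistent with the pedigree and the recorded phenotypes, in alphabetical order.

K/I-1 ? ·: Kk|kk
K/I-2 ? ·: Kk|kk
K/II-1 aff I-1×I-2: kk
K/II-2 un I-1×I-2: KK|Kk
K/II-3 un ·: KK|Kk
K/III-1 ? II-3×II-2: KK|Kk|kk
⇒ K over [I-1,I-2,II-1,II-2,II-3,III-1]: 18 consistent
S/I-1 ? ·: Ss|ss
S/I-2 un ·: Ss
S/II-1 aff I-1×I-2: ss
S/II-2 ? I-1×I-2: SS|Ss|ss
S/II-3 un ·: SS|Ss
S/III-1 ? II-3×II-2: SS|Ss|ss
⇒ S over [I-1,I-2,II-1,II-2,II-3,III-1]: 19 consistent
T/I-1 un ·: TT|Tt
T/I-2 aff ·: tt
T/II-1 un I-1×I-2: Tt
T/II-2 ? I-1×I-2: Tt|tt
T/II-3 un ·: TT|Tt
T/III-1 ? II-3×II-2: TT|Tt|tt
⇒ T over [I-1,I-2,II-1,II-2,II-3,III-1]: 13 consistent

I-1 ∈ {Kk Ss TT, Kk Ss Tt, Kk ss TT, Kk ss Tt, kk Ss TT, kk Ss Tt, kk ss TT, kk ss Tt}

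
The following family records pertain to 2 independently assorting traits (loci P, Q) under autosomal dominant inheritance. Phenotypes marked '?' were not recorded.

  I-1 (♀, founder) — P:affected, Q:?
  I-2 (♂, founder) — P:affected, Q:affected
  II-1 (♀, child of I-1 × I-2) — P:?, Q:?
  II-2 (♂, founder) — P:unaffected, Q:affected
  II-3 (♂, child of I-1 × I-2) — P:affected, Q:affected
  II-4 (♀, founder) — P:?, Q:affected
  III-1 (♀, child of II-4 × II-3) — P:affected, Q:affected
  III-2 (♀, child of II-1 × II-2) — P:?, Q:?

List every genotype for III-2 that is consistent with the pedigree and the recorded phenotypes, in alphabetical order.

P/I-1 aff ·: Pp|PP
P/I-2 aff ·: Pp|PP
P/II-1 ? I-1×I-2: pp|Pp|PP
P/II-2 un ·: pp
P/II-3 aff I-1×I-2: Pp|PP
P/II-4 ? ·: pp|Pp|PP
P/III-1 aff II-4×II-3: Pp|PP
P/III-2 ? II-1×II-2: pp|Pp
⇒ P over [I-1,I-2,II-1,II-2,II-3,II-4,III-1,III-2]: 94 consistent
Q/I-1 ? ·: qq|Qq|QQ
Q/I-2 aff ·: Qq|QQ
Q/II-1 ? I-1×I-2: qq|Qq|QQ
Q/II-2 aff ·: Qq|QQ
Q/II-3 aff I-1×I-2: Qq|QQ
Q/II-4 aff ·: Qq|QQ
Q/III-1 aff II-4×II-3: Qq|QQ
Q/III-2 ? II-1×II-2: qq|Qq|QQ
⇒ Q over [I-1,I-2,II-1,II-2,II-3,II-4,III-1,III-2]: 250 consistent

III-2 ∈ {Pp QQ, Pp Qq, Pp qq, pp QQ, pp Qq, pp qq}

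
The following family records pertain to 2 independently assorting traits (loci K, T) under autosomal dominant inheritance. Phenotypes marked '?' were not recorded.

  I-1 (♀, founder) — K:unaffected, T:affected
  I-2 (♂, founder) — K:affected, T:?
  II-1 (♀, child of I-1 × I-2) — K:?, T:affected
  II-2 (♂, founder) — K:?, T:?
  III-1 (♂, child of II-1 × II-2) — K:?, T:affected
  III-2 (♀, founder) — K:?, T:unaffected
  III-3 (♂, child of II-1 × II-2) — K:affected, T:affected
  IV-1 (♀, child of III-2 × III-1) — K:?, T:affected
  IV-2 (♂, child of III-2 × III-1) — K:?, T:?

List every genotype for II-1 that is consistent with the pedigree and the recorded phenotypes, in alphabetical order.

K/I-1 un ·: kk
K/I-2 aff ·: Kk|KK
K/II-1 ? I-1×I-2: kk|Kk
K/II-2 ? ·: kk|Kk|KK
K/III-1 ? II-1×II-2: kk|Kk|KK
K/III-2 ? ·: kk|Kk|KK
K/III-3 aff II-1×II-2: Kk|KK
K/IV-1 ? III-2×III-1: kk|Kk|KK
K/IV-2 ? III-2×III-1: kk|Kk|KK
⇒ K over [I-1,I-2,II-1,II-2,III-1,III-2,III-3,IV-1,IV-2]: 294 consistent
T/I-1 aff ·: Tt|TT
T/I-2 ? ·: tt|Tt|TT
T/II-1 aff I-1×I-2: Tt|TT
T/II-2 ? ·: tt|Tt|TT
T/III-1 aff II-1×II-2: Tt|TT
T/III-2 un ·: tt
T/III-3 aff II-1×II-2: Tt|TT
T/IV-1 aff III-2×III-1: Tt
T/IV-2 ? III-2×III-1: tt|Tt
⇒ T over [I-1,I-2,II-1,II-2,III-1,III-2,III-3,IV-1,IV-2]: 106 consistent

II-1 ∈ {Kk TT, Kk Tt, kk TT, kk Tt}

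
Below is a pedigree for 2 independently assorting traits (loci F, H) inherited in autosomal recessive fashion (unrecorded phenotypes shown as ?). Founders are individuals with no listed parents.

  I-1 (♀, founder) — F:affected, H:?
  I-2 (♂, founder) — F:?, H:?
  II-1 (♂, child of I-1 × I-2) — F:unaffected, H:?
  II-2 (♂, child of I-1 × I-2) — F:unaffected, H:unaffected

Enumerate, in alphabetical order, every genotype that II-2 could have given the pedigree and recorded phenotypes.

II-2 ∈ {Ff HH, Ff Hh}

F/I-1 aff ·: ff
F/I-2 ? ·: FF|Ff
F/II-1 un I-1×I-2: Ff
F/II-2 un I-1×I-2: Ff
⇒ F over [I-1,I-2,II-1,II-2]: 2 consistent
H/I-1 ? ·: HH|Hh|hh
H/I-2 ? ·: HH|Hh|hh
H/II-1 ? I-1×I-2: HH|Hh|hh
H/II-2 un I-1×I-2: HH|Hh
⇒ H over [I-1,I-2,II-1,II-2]: 21 consistent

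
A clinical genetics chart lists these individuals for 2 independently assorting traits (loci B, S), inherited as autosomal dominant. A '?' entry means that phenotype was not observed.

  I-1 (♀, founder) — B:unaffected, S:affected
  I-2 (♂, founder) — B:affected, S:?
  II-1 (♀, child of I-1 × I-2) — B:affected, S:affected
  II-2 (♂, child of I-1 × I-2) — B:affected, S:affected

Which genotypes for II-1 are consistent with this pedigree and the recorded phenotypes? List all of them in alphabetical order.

B/I-1 un ·: bb
B/I-2 aff ·: Bb|BB
B/II-1 aff I-1×I-2: Bb
B/II-2 aff I-1×I-2: Bb
⇒ B over [I-1,I-2,II-1,II-2]: 2 consistent
S/I-1 aff ·: Ss|SS
S/I-2 ? ·: ss|Ss|SS
S/II-1 aff I-1×I-2: Ss|SS
S/II-2 aff I-1×I-2: Ss|SS
⇒ S over [I-1,I-2,II-1,II-2]: 15 consistent

II-1 ∈ {Bb SS, Bb Ss}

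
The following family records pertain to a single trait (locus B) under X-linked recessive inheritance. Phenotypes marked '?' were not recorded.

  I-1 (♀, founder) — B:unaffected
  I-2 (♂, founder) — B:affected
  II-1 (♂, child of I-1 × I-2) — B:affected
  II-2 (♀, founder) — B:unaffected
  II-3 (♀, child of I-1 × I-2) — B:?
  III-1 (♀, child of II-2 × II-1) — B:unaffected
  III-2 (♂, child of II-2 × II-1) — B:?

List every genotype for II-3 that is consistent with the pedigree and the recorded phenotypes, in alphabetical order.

II-3 ∈ {X^BX^b, X^bX^b}

B/I-1 un ·: X^BX^b
B/I-2 aff ·: X^bY
B/II-1 aff I-1×I-2: X^bY
B/II-2 un ·: X^BX^B|X^BX^b
B/II-3 ? I-1×I-2: X^BX^b|X^bX^b
B/III-1 un II-2×II-1: X^BX^b
B/III-2 ? II-2×II-1: X^BY|X^bY
⇒ B over [I-1,I-2,II-1,II-2,II-3,III-1,III-2]: 6 consistent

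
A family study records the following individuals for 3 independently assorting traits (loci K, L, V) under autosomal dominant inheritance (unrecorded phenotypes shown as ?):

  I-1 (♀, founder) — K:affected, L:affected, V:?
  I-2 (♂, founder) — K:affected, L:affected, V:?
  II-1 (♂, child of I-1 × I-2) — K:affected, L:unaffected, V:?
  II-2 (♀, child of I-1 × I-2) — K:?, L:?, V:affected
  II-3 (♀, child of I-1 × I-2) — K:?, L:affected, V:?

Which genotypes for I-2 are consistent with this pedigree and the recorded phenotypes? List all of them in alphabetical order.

I-2 ∈ {KK Ll VV, KK Ll Vv, KK Ll vv, Kk Ll VV, Kk Ll Vv, Kk Ll vv}

K/I-1 aff ·: Kk|KK
K/I-2 aff ·: Kk|KK
K/II-1 aff I-1×I-2: Kk|KK
K/II-2 ? I-1×I-2: kk|Kk|KK
K/II-3 ? I-1×I-2: kk|Kk|KK
⇒ K over [I-1,I-2,II-1,II-2,II-3]: 35 consistent
L/I-1 aff ·: Ll
L/I-2 aff ·: Ll
L/II-1 un I-1×I-2: ll
L/II-2 ? I-1×I-2: ll|Ll|LL
L/II-3 aff I-1×I-2: Ll|LL
⇒ L over [I-1,I-2,II-1,II-2,II-3]: 6 consistent
V/I-1 ? ·: vv|Vv|VV
V/I-2 ? ·: vv|Vv|VV
V/II-1 ? I-1×I-2: vv|Vv|VV
V/II-2 aff I-1×I-2: Vv|VV
V/II-3 ? I-1×I-2: vv|Vv|VV
⇒ V over [I-1,I-2,II-1,II-2,II-3]: 45 consistent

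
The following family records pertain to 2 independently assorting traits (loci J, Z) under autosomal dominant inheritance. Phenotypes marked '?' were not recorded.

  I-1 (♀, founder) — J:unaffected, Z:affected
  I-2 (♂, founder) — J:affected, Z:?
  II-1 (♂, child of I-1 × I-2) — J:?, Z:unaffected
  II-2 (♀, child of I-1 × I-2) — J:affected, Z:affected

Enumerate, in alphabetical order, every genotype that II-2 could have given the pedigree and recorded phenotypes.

J/I-1 un ·: jj
J/I-2 aff ·: Jj|JJ
J/II-1 ? I-1×I-2: jj|Jj
J/II-2 aff I-1×I-2: Jj
⇒ J over [I-1,I-2,II-1,II-2]: 3 consistent
Z/I-1 aff ·: Zz
Z/I-2 ? ·: zz|Zz
Z/II-1 un I-1×I-2: zz
Z/II-2 aff I-1×I-2: Zz|ZZ
⇒ Z over [I-1,I-2,II-1,II-2]: 3 consistent

II-2 ∈ {Jj ZZ, Jj Zz}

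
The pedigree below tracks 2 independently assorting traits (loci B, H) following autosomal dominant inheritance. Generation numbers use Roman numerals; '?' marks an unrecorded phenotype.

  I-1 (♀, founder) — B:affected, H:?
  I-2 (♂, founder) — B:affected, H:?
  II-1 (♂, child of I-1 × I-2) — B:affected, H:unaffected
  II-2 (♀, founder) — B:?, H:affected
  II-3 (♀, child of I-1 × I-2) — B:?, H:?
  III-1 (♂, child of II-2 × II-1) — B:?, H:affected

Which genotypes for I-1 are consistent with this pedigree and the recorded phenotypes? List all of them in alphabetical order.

I-1 ∈ {BB Hh, BB hh, Bb Hh, Bb hh}

B/I-1 aff ·: Bb|BB
B/I-2 aff ·: Bb|BB
B/II-1 aff I-1×I-2: Bb|BB
B/II-2 ? ·: bb|Bb|BB
B/II-3 ? I-1×I-2: bb|Bb|BB
B/III-1 ? II-2×II-1: bb|Bb|BB
⇒ B over [I-1,I-2,II-1,II-2,II-3,III-1]: 81 consistent
H/I-1 ? ·: hh|Hh
H/I-2 ? ·: hh|Hh
H/II-1 un I-1×I-2: hh
H/II-2 aff ·: Hh|HH
H/II-3 ? I-1×I-2: hh|Hh|HH
H/III-1 aff II-2×II-1: Hh
⇒ H over [I-1,I-2,II-1,II-2,II-3,III-1]: 16 consistent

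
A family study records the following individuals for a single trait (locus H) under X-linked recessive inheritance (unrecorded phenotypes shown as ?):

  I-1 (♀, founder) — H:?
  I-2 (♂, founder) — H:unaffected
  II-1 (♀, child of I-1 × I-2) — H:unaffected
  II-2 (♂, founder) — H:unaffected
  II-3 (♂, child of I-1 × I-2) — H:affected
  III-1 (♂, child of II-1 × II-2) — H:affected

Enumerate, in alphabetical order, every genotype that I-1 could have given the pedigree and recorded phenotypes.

H/I-1 ? ·: X^HX^h|X^hX^h
H/I-2 un ·: X^HY
H/II-1 un I-1×I-2: X^HX^h
H/II-2 un ·: X^HY
H/II-3 aff I-1×I-2: X^hY
H/III-1 aff II-1×II-2: X^hY
⇒ H over [I-1,I-2,II-1,II-2,II-3,III-1]: 2 consistent

I-1 ∈ {X^HX^h, X^hX^h}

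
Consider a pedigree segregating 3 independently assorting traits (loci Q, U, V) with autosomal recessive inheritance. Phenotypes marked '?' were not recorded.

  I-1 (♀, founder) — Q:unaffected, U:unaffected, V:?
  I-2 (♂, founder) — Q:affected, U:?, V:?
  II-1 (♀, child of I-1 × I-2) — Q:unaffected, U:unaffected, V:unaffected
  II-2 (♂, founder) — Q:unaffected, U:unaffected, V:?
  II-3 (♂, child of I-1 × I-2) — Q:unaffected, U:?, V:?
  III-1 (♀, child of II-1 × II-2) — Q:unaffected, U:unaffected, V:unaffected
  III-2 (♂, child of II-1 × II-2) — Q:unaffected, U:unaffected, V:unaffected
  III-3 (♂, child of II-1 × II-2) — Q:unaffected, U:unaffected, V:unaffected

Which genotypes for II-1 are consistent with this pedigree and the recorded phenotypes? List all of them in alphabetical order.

Q/I-1 un ·: QQ|Qq
Q/I-2 aff ·: qq
Q/II-1 un I-1×I-2: Qq
Q/II-2 un ·: QQ|Qq
Q/II-3 un I-1×I-2: Qq
Q/III-1 un II-1×II-2: QQ|Qq
Q/III-2 un II-1×II-2: QQ|Qq
Q/III-3 un II-1×II-2: QQ|Qq
⇒ Q over [I-1,I-2,II-1,II-2,II-3,III-1,III-2,III-3]: 32 consistent
U/I-1 un ·: UU|Uu
U/I-2 ? ·: UU|Uu|uu
U/II-1 un I-1×I-2: UU|Uu
U/II-2 un ·: UU|Uu
U/II-3 ? I-1×I-2: UU|Uu|uu
U/III-1 un II-1×II-2: UU|Uu
U/III-2 un II-1×II-2: UU|Uu
U/III-3 un II-1×II-2: UU|Uu
⇒ U over [I-1,I-2,II-1,II-2,II-3,III-1,III-2,III-3]: 232 consistent
V/I-1 ? ·: VV|Vv|vv
V/I-2 ? ·: VV|Vv|vv
V/II-1 un I-1×I-2: VV|Vv
V/II-2 ? ·: VV|Vv|vv
V/II-3 ? I-1×I-2: VV|Vv|vv
V/III-1 un II-1×II-2: VV|Vv
V/III-2 un II-1×II-2: VV|Vv
V/III-3 un II-1×II-2: VV|Vv
⇒ V over [I-1,I-2,II-1,II-2,II-3,III-1,III-2,III-3]: 301 consistent

II-1 ∈ {Qq UU VV, Qq UU Vv, Qq Uu VV, Qq Uu Vv}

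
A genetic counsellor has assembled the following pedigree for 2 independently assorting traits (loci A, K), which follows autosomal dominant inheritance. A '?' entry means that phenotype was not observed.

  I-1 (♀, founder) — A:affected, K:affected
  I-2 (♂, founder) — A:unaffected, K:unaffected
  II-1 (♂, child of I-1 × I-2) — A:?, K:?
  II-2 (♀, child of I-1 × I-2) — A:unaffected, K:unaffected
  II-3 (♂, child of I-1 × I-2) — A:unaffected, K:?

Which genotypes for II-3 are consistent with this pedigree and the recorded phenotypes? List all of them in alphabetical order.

A/I-1 aff ·: Aa
A/I-2 un ·: aa
A/II-1 ? I-1×I-2: aa|Aa
A/II-2 un I-1×I-2: aa
A/II-3 un I-1×I-2: aa
⇒ A over [I-1,I-2,II-1,II-2,II-3]: 2 consistent
K/I-1 aff ·: Kk
K/I-2 un ·: kk
K/II-1 ? I-1×I-2: kk|Kk
K/II-2 un I-1×I-2: kk
K/II-3 ? I-1×I-2: kk|Kk
⇒ K over [I-1,I-2,II-1,II-2,II-3]: 4 consistent

II-3 ∈ {aa Kk, aa kk}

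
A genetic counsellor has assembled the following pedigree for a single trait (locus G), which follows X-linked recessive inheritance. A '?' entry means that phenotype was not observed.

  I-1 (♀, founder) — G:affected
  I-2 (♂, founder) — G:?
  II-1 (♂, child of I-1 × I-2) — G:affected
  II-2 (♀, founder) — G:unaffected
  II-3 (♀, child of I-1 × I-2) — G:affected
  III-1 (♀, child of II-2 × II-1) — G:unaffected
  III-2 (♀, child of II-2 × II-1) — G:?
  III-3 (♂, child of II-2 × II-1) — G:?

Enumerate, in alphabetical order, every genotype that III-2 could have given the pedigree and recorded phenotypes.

III-2 ∈ {X^GX^g, X^gX^g}

G/I-1 aff ·: X^gX^g
G/I-2 ? ·: X^gY
G/II-1 aff I-1×I-2: X^gY
G/II-2 un ·: X^GX^G|X^GX^g
G/II-3 aff I-1×I-2: X^gX^g
G/III-1 un II-2×II-1: X^GX^g
G/III-2 ? II-2×II-1: X^GX^g|X^gX^g
G/III-3 ? II-2×II-1: X^GY|X^gY
⇒ G over [I-1,I-2,II-1,II-2,II-3,III-1,III-2,III-3]: 5 consistent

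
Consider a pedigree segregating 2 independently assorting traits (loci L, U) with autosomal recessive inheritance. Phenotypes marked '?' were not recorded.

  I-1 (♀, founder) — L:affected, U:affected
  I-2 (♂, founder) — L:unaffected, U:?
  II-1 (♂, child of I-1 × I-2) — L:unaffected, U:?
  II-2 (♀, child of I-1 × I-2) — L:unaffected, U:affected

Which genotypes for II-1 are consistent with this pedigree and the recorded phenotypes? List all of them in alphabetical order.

L/I-1 aff ·: ll
L/I-2 un ·: LL|Ll
L/II-1 un I-1×I-2: Ll
L/II-2 un I-1×I-2: Ll
⇒ L over [I-1,I-2,II-1,II-2]: 2 consistent
U/I-1 aff ·: uu
U/I-2 ? ·: Uu|uu
U/II-1 ? I-1×I-2: Uu|uu
U/II-2 aff I-1×I-2: uu
⇒ U over [I-1,I-2,II-1,II-2]: 3 consistent

II-1 ∈ {Ll Uu, Ll uu}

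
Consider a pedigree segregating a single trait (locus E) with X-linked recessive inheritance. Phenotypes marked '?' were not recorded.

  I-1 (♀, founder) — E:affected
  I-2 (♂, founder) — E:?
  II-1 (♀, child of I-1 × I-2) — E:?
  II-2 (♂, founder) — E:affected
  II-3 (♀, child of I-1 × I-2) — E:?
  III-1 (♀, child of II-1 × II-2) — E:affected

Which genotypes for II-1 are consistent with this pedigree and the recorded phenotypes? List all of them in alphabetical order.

II-1 ∈ {X^EX^e, X^eX^e}

E/I-1 aff ·: X^eX^e
E/I-2 ? ·: X^EY|X^eY
E/II-1 ? I-1×I-2: X^EX^e|X^eX^e
E/II-2 aff ·: X^eY
E/II-3 ? I-1×I-2: X^EX^e|X^eX^e
E/III-1 aff II-1×II-2: X^eX^e
⇒ E over [I-1,I-2,II-1,II-2,II-3,III-1]: 2 consistent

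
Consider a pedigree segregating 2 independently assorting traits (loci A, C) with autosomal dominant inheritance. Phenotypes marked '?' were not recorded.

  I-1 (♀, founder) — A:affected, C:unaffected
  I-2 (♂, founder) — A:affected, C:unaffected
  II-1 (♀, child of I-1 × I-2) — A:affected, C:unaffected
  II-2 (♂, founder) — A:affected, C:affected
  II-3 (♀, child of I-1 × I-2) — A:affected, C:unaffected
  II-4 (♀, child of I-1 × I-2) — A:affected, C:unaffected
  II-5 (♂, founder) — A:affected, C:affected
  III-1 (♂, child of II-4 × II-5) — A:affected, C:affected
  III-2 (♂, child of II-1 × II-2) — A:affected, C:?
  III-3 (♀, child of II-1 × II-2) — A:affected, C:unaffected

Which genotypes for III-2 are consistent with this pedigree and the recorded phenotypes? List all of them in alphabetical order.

A/I-1 aff ·: Aa|AA
A/I-2 aff ·: Aa|AA
A/II-1 aff I-1×I-2: Aa|AA
A/II-2 aff ·: Aa|AA
A/II-3 aff I-1×I-2: Aa|AA
A/II-4 aff I-1×I-2: Aa|AA
A/II-5 aff ·: Aa|AA
A/III-1 aff II-4×II-5: Aa|AA
A/III-2 aff II-1×II-2: Aa|AA
A/III-3 aff II-1×II-2: Aa|AA
⇒ A over [I-1,I-2,II-1,II-2,II-3,II-4,II-5,III-1,III-2,III-3]: 561 consistent
C/I-1 un ·: cc
C/I-2 un ·: cc
C/II-1 un I-1×I-2: cc
C/II-2 aff ·: Cc
C/II-3 un I-1×I-2: cc
C/II-4 un I-1×I-2: cc
C/II-5 aff ·: Cc|CC
C/III-1 aff II-4×II-5: Cc
C/III-2 ? II-1×II-2: cc|Cc
C/III-3 un II-1×II-2: cc
⇒ C over [I-1,I-2,II-1,II-2,II-3,II-4,II-5,III-1,III-2,III-3]: 4 consistent

III-2 ∈ {AA Cc, AA cc, Aa Cc, Aa cc}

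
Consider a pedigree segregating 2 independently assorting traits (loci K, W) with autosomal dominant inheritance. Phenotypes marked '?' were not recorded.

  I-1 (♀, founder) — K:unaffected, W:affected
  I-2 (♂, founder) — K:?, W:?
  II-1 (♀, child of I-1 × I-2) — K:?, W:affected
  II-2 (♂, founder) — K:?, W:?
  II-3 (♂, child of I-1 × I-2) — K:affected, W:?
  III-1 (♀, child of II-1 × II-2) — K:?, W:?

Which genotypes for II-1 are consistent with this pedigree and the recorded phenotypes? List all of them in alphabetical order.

II-1 ∈ {Kk WW, Kk Ww, kk WW, kk Ww}

K/I-1 un ·: kk
K/I-2 ? ·: Kk|KK
K/II-1 ? I-1×I-2: kk|Kk
K/II-2 ? ·: kk|Kk|KK
K/II-3 aff I-1×I-2: Kk
K/III-1 ? II-1×II-2: kk|Kk|KK
⇒ K over [I-1,I-2,II-1,II-2,II-3,III-1]: 18 consistent
W/I-1 aff ·: Ww|WW
W/I-2 ? ·: ww|Ww|WW
W/II-1 aff I-1×I-2: Ww|WW
W/II-2 ? ·: ww|Ww|WW
W/II-3 ? I-1×I-2: ww|Ww|WW
W/III-1 ? II-1×II-2: ww|Ww|WW
⇒ W over [I-1,I-2,II-1,II-2,II-3,III-1]: 102 consistent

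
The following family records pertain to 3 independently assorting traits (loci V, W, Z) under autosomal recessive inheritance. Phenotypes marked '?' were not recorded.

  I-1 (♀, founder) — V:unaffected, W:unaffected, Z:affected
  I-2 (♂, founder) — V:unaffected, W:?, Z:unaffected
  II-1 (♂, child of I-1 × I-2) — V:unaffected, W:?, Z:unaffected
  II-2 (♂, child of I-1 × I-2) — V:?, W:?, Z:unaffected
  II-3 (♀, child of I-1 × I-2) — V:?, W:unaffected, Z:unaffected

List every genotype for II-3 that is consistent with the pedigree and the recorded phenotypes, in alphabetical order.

V/I-1 un ·: VV|Vv
V/I-2 un ·: VV|Vv
V/II-1 un I-1×I-2: VV|Vv
V/II-2 ? I-1×I-2: VV|Vv|vv
V/II-3 ? I-1×I-2: VV|Vv|vv
⇒ V over [I-1,I-2,II-1,II-2,II-3]: 35 consistent
W/I-1 un ·: WW|Ww
W/I-2 ? ·: WW|Ww|ww
W/II-1 ? I-1×I-2: WW|Ww|ww
W/II-2 ? I-1×I-2: WW|Ww|ww
W/II-3 un I-1×I-2: WW|Ww
⇒ W over [I-1,I-2,II-1,II-2,II-3]: 40 consistent
Z/I-1 aff ·: zz
Z/I-2 un ·: ZZ|Zz
Z/II-1 un I-1×I-2: Zz
Z/II-2 un I-1×I-2: Zz
Z/II-3 un I-1×I-2: Zz
⇒ Z over [I-1,I-2,II-1,II-2,II-3]: 2 consistent

II-3 ∈ {VV WW Zz, VV Ww Zz, Vv WW Zz, Vv Ww Zz, vv WW Zz, vv Ww Zz}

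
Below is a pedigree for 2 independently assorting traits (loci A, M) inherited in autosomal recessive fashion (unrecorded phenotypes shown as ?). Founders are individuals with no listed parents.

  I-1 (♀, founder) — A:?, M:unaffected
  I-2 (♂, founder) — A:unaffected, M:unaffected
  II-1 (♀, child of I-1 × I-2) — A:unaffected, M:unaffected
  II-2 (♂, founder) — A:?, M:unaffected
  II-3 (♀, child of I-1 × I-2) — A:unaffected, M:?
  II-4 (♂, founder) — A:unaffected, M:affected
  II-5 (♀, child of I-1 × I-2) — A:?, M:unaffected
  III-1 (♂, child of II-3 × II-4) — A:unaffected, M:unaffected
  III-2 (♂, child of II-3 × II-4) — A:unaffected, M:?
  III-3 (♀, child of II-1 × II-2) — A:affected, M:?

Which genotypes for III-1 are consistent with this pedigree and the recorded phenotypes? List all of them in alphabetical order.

III-1 ∈ {AA Mm, Aa Mm}

A/I-1 ? ·: AA|Aa|aa
A/I-2 un ·: AA|Aa
A/II-1 un I-1×I-2: Aa
A/II-2 ? ·: Aa|aa
A/II-3 un I-1×I-2: AA|Aa
A/II-4 un ·: AA|Aa
A/II-5 ? I-1×I-2: AA|Aa|aa
A/III-1 un II-3×II-4: AA|Aa
A/III-2 un II-3×II-4: AA|Aa
A/III-3 aff II-1×II-2: aa
⇒ A over [I-1,I-2,II-1,II-2,II-3,II-4,II-5,III-1,III-2,III-3]: 230 consistent
M/I-1 un ·: MM|Mm
M/I-2 un ·: MM|Mm
M/II-1 un I-1×I-2: MM|Mm
M/II-2 un ·: MM|Mm
M/II-3 ? I-1×I-2: MM|Mm
M/II-4 aff ·: mm
M/II-5 un I-1×I-2: MM|Mm
M/III-1 un II-3×II-4: Mm
M/III-2 ? II-3×II-4: Mm|mm
M/III-3 ? II-1×II-2: MM|Mm|mm
⇒ M over [I-1,I-2,II-1,II-2,II-3,II-4,II-5,III-1,III-2,III-3]: 147 consistent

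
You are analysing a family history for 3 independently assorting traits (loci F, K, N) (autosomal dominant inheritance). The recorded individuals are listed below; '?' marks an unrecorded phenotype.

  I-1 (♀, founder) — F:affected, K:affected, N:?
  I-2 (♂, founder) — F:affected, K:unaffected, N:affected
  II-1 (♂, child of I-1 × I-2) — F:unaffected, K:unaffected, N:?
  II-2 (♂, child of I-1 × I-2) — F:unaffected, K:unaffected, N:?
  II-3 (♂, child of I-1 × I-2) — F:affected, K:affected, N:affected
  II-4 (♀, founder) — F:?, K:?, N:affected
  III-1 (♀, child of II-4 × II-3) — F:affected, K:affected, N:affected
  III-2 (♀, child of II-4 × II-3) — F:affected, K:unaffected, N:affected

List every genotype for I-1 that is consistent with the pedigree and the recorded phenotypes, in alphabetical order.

I-1 ∈ {Ff Kk NN, Ff Kk Nn, Ff Kk nn}

F/I-1 aff ·: Ff
F/I-2 aff ·: Ff
F/II-1 un I-1×I-2: ff
F/II-2 un I-1×I-2: ff
F/II-3 aff I-1×I-2: Ff|FF
F/II-4 ? ·: ff|Ff|FF
F/III-1 aff II-4×II-3: Ff|FF
F/III-2 aff II-4×II-3: Ff|FF
⇒ F over [I-1,I-2,II-1,II-2,II-3,II-4,III-1,III-2]: 15 consistent
K/I-1 aff ·: Kk
K/I-2 un ·: kk
K/II-1 un I-1×I-2: kk
K/II-2 un I-1×I-2: kk
K/II-3 aff I-1×I-2: Kk
K/II-4 ? ·: kk|Kk
K/III-1 aff II-4×II-3: Kk|KK
K/III-2 un II-4×II-3: kk
⇒ K over [I-1,I-2,II-1,II-2,II-3,II-4,III-1,III-2]: 3 consistent
N/I-1 ? ·: nn|Nn|NN
N/I-2 aff ·: Nn|NN
N/II-1 ? I-1×I-2: nn|Nn|NN
N/II-2 ? I-1×I-2: nn|Nn|NN
N/II-3 aff I-1×I-2: Nn|NN
N/II-4 aff ·: Nn|NN
N/III-1 aff II-4×II-3: Nn|NN
N/III-2 aff II-4×II-3: Nn|NN
⇒ N over [I-1,I-2,II-1,II-2,II-3,II-4,III-1,III-2]: 266 consistent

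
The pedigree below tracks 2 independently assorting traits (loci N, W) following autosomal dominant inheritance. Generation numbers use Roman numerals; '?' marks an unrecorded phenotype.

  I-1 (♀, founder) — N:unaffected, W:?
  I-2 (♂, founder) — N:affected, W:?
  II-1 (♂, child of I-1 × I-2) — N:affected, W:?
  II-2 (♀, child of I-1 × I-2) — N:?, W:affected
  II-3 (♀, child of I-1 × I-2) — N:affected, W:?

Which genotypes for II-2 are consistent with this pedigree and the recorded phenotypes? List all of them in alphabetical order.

N/I-1 un ·: nn
N/I-2 aff ·: Nn|NN
N/II-1 aff I-1×I-2: Nn
N/II-2 ? I-1×I-2: nn|Nn
N/II-3 aff I-1×I-2: Nn
⇒ N over [I-1,I-2,II-1,II-2,II-3]: 3 consistent
W/I-1 ? ·: ww|Ww|WW
W/I-2 ? ·: ww|Ww|WW
W/II-1 ? I-1×I-2: ww|Ww|WW
W/II-2 aff I-1×I-2: Ww|WW
W/II-3 ? I-1×I-2: ww|Ww|WW
⇒ W over [I-1,I-2,II-1,II-2,II-3]: 45 consistent

II-2 ∈ {Nn WW, Nn Ww, nn WW, nn Ww}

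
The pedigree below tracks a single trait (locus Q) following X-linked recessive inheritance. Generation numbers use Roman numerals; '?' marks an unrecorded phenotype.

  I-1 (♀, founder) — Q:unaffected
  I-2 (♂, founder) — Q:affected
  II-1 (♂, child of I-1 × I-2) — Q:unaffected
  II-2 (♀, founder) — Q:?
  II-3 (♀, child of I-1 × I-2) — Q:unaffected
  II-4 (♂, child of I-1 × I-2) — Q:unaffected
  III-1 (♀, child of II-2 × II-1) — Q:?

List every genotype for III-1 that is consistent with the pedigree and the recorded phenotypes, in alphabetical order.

Q/I-1 un ·: X^QX^Q|X^QX^q
Q/I-2 aff ·: X^qY
Q/II-1 un I-1×I-2: X^QY
Q/II-2 ? ·: X^QX^Q|X^QX^q|X^qX^q
Q/II-3 un I-1×I-2: X^QX^q
Q/II-4 un I-1×I-2: X^QY
Q/III-1 ? II-2×II-1: X^QX^Q|X^QX^q
⇒ Q over [I-1,I-2,II-1,II-2,II-3,II-4,III-1]: 8 consistent

III-1 ∈ {X^QX^Q, X^QX^q}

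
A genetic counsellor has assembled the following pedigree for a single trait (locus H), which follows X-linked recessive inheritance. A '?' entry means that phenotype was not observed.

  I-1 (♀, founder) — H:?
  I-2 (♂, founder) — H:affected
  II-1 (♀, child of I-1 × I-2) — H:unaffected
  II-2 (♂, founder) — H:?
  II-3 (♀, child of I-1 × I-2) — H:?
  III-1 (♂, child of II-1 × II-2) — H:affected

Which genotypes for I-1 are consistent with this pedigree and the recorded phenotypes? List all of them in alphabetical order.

H/I-1 ? ·: X^HX^H|X^HX^h
H/I-2 aff ·: X^hY
H/II-1 un I-1×I-2: X^HX^h
H/II-2 ? ·: X^HY|X^hY
H/II-3 ? I-1×I-2: X^HX^h|X^hX^h
H/III-1 aff II-1×II-2: X^hY
⇒ H over [I-1,I-2,II-1,II-2,II-3,III-1]: 6 consistent

I-1 ∈ {X^HX^H, X^HX^h}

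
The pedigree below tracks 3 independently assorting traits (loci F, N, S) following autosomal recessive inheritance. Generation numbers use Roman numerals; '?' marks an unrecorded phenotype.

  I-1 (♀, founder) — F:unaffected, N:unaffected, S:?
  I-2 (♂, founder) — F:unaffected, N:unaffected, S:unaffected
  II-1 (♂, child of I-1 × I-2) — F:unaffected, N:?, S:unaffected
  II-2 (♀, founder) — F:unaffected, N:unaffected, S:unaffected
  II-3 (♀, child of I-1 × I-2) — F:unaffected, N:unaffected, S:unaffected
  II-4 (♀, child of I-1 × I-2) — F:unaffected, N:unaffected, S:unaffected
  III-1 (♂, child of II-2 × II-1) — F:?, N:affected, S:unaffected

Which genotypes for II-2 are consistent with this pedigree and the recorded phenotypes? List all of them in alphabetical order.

II-2 ∈ {FF Nn SS, FF Nn Ss, Ff Nn SS, Ff Nn Ss}

F/I-1 un ·: FF|Ff
F/I-2 un ·: FF|Ff
F/II-1 un I-1×I-2: FF|Ff
F/II-2 un ·: FF|Ff
F/II-3 un I-1×I-2: FF|Ff
F/II-4 un I-1×I-2: FF|Ff
F/III-1 ? II-2×II-1: FF|Ff|ff
⇒ F over [I-1,I-2,II-1,II-2,II-3,II-4,III-1]: 99 consistent
N/I-1 un ·: NN|Nn
N/I-2 un ·: NN|Nn
N/II-1 ? I-1×I-2: Nn|nn
N/II-2 un ·: Nn
N/II-3 un I-1×I-2: NN|Nn
N/II-4 un I-1×I-2: NN|Nn
N/III-1 aff II-2×II-1: nn
⇒ N over [I-1,I-2,II-1,II-2,II-3,II-4,III-1]: 16 consistent
S/I-1 ? ·: SS|Ss|ss
S/I-2 un ·: SS|Ss
S/II-1 un I-1×I-2: SS|Ss
S/II-2 un ·: SS|Ss
S/II-3 un I-1×I-2: SS|Ss
S/II-4 un I-1×I-2: SS|Ss
S/III-1 un II-2×II-1: SS|Ss
⇒ S over [I-1,I-2,II-1,II-2,II-3,II-4,III-1]: 95 consistent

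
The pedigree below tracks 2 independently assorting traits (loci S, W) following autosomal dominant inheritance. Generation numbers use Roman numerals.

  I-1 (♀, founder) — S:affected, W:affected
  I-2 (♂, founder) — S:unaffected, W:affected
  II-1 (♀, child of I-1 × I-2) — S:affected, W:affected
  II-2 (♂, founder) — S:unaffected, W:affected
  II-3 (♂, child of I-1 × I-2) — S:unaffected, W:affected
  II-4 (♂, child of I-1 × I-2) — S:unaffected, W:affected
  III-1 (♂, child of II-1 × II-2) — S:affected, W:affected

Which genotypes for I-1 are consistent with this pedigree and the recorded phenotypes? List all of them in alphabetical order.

S/I-1 aff ·: Ss
S/I-2 un ·: ss
S/II-1 aff I-1×I-2: Ss
S/II-2 un ·: ss
S/II-3 un I-1×I-2: ss
S/II-4 un I-1×I-2: ss
S/III-1 aff II-1×II-2: Ss
⇒ S over [I-1,I-2,II-1,II-2,II-3,II-4,III-1]: 1 consistent
W/I-1 aff ·: Ww|WW
W/I-2 aff ·: Ww|WW
W/II-1 aff I-1×I-2: Ww|WW
W/II-2 aff ·: Ww|WW
W/II-3 aff I-1×I-2: Ww|WW
W/II-4 aff I-1×I-2: Ww|WW
W/III-1 aff II-1×II-2: Ww|WW
⇒ W over [I-1,I-2,II-1,II-2,II-3,II-4,III-1]: 87 consistent

I-1 ∈ {Ss WW, Ss Ww}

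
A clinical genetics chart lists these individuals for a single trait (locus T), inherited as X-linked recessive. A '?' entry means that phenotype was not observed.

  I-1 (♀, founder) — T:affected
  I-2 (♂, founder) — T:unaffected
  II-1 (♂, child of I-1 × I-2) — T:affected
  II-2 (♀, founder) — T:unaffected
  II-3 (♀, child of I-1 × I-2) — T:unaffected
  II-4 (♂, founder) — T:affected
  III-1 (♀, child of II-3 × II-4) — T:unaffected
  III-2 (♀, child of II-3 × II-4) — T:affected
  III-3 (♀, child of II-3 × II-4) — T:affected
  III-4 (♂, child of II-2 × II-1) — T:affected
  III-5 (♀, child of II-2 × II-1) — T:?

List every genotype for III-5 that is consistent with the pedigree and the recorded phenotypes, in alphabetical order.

T/I-1 aff ·: X^tX^t
T/I-2 un ·: X^TY
T/II-1 aff I-1×I-2: X^tY
T/II-2 un ·: X^TX^t
T/II-3 un I-1×I-2: X^TX^t
T/II-4 aff ·: X^tY
T/III-1 un II-3×II-4: X^TX^t
T/III-2 aff II-3×II-4: X^tX^t
T/III-3 aff II-3×II-4: X^tX^t
T/III-4 aff II-2×II-1: X^tY
T/III-5 ? II-2×II-1: X^TX^t|X^tX^t
⇒ T over [I-1,I-2,II-1,II-2,II-3,II-4,III-1,III-2,III-3,III-4,III-5]: 2 consistent

III-5 ∈ {X^TX^t, X^tX^t}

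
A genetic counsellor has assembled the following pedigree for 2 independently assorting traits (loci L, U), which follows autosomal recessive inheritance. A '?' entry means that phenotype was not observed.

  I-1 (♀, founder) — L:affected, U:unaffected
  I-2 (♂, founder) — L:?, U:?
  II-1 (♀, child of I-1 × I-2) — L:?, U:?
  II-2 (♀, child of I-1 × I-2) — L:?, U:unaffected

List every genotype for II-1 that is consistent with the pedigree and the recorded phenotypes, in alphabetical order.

L/I-1 aff ·: ll
L/I-2 ? ·: LL|Ll|ll
L/II-1 ? I-1×I-2: Ll|ll
L/II-2 ? I-1×I-2: Ll|ll
⇒ L over [I-1,I-2,II-1,II-2]: 6 consistent
U/I-1 un ·: UU|Uu
U/I-2 ? ·: UU|Uu|uu
U/II-1 ? I-1×I-2: UU|Uu|uu
U/II-2 un I-1×I-2: UU|Uu
⇒ U over [I-1,I-2,II-1,II-2]: 18 consistent

II-1 ∈ {Ll UU, Ll Uu, Ll uu, ll UU, ll Uu, ll uu}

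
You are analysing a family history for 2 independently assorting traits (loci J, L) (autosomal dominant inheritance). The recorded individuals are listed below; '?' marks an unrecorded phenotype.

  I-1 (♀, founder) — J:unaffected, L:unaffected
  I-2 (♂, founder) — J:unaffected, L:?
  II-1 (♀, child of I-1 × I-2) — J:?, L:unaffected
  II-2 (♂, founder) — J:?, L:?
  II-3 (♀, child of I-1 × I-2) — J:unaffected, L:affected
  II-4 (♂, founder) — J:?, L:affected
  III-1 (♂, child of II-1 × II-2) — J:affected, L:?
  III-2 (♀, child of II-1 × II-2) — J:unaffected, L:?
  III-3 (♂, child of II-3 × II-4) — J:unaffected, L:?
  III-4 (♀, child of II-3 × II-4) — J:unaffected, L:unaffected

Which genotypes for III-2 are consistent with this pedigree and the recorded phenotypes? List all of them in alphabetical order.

III-2 ∈ {jj Ll, jj ll}

J/I-1 un ·: jj
J/I-2 un ·: jj
J/II-1 ? I-1×I-2: jj
J/II-2 ? ·: Jj
J/II-3 un I-1×I-2: jj
J/II-4 ? ·: jj|Jj
J/III-1 aff II-1×II-2: Jj
J/III-2 un II-1×II-2: jj
J/III-3 un II-3×II-4: jj
J/III-4 un II-3×II-4: jj
⇒ J over [I-1,I-2,II-1,II-2,II-3,II-4,III-1,III-2,III-3,III-4]: 2 consistent
L/I-1 un ·: ll
L/I-2 ? ·: Ll
L/II-1 un I-1×I-2: ll
L/II-2 ? ·: ll|Ll|LL
L/II-3 aff I-1×I-2: Ll
L/II-4 aff ·: Ll
L/III-1 ? II-1×II-2: ll|Ll
L/III-2 ? II-1×II-2: ll|Ll
L/III-3 ? II-3×II-4: ll|Ll|LL
L/III-4 un II-3×II-4: ll
⇒ L over [I-1,I-2,II-1,II-2,II-3,II-4,III-1,III-2,III-3,III-4]: 18 consistent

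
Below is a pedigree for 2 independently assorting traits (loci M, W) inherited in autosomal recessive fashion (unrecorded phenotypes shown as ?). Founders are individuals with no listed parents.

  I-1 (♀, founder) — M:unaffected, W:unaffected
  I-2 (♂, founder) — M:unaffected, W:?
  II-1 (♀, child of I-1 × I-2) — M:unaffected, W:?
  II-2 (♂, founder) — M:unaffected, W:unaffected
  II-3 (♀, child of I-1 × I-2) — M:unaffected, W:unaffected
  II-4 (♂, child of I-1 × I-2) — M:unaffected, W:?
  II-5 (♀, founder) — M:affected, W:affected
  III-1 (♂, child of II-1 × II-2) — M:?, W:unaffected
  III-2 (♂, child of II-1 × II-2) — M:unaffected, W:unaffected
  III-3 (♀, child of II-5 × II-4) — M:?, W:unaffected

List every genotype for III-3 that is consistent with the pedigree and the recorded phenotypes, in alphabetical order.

M/I-1 un ·: MM|Mm
M/I-2 un ·: MM|Mm
M/II-1 un I-1×I-2: MM|Mm
M/II-2 un ·: MM|Mm
M/II-3 un I-1×I-2: MM|Mm
M/II-4 un I-1×I-2: MM|Mm
M/II-5 aff ·: mm
M/III-1 ? II-1×II-2: MM|Mm|mm
M/III-2 un II-1×II-2: MM|Mm
M/III-3 ? II-5×II-4: Mm|mm
⇒ M over [I-1,I-2,II-1,II-2,II-3,II-4,II-5,III-1,III-2,III-3]: 275 consistent
W/I-1 un ·: WW|Ww
W/I-2 ? ·: WW|Ww|ww
W/II-1 ? I-1×I-2: WW|Ww|ww
W/II-2 un ·: WW|Ww
W/II-3 un I-1×I-2: WW|Ww
W/II-4 ? I-1×I-2: WW|Ww
W/II-5 aff ·: ww
W/III-1 un II-1×II-2: WW|Ww
W/III-2 un II-1×II-2: WW|Ww
W/III-3 un II-5×II-4: Ww
⇒ W over [I-1,I-2,II-1,II-2,II-3,II-4,II-5,III-1,III-2,III-3]: 187 consistent

III-3 ∈ {Mm Ww, mm Ww}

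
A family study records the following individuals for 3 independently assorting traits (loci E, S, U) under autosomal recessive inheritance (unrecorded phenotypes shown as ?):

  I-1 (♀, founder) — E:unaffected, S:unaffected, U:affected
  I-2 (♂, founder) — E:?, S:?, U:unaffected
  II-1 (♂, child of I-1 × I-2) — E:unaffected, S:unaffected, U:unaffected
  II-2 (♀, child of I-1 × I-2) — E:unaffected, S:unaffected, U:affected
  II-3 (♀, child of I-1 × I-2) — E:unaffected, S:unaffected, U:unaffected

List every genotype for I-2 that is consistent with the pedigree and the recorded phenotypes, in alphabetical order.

E/I-1 un ·: EE|Ee
E/I-2 ? ·: EE|Ee|ee
E/II-1 un I-1×I-2: EE|Ee
E/II-2 un I-1×I-2: EE|Ee
E/II-3 un I-1×I-2: EE|Ee
⇒ E over [I-1,I-2,II-1,II-2,II-3]: 27 consistent
S/I-1 un ·: SS|Ss
S/I-2 ? ·: SS|Ss|ss
S/II-1 un I-1×I-2: SS|Ss
S/II-2 un I-1×I-2: SS|Ss
S/II-3 un I-1×I-2: SS|Ss
⇒ S over [I-1,I-2,II-1,II-2,II-3]: 27 consistent
U/I-1 aff ·: uu
U/I-2 un ·: Uu
U/II-1 un I-1×I-2: Uu
U/II-2 aff I-1×I-2: uu
U/II-3 un I-1×I-2: Uu
⇒ U over [I-1,I-2,II-1,II-2,II-3]: 1 consistent

I-2 ∈ {EE SS Uu, EE Ss Uu, EE ss Uu, Ee SS Uu, Ee Ss Uu, Ee ss Uu, ee SS Uu, ee Ss Uu, ee ss Uu}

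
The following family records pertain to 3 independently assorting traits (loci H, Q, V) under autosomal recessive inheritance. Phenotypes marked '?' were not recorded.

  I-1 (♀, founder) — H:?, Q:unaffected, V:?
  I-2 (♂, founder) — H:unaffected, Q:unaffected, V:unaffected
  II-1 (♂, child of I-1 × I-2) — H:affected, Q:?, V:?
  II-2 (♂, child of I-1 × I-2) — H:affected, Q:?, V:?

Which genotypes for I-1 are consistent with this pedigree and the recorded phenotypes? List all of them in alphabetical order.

I-1 ∈ {Hh QQ VV, Hh QQ Vv, Hh QQ vv, Hh Qq VV, Hh Qq Vv, Hh Qq vv, hh QQ VV, hh QQ Vv, hh QQ vv, hh Qq VV, hh Qq Vv, hh Qq vv}

H/I-1 ? ·: Hh|hh
H/I-2 un ·: Hh
H/II-1 aff I-1×I-2: hh
H/II-2 aff I-1×I-2: hh
⇒ H over [I-1,I-2,II-1,II-2]: 2 consistent
Q/I-1 un ·: QQ|Qq
Q/I-2 un ·: QQ|Qq
Q/II-1 ? I-1×I-2: QQ|Qq|qq
Q/II-2 ? I-1×I-2: QQ|Qq|qq
⇒ Q over [I-1,I-2,II-1,II-2]: 18 consistent
V/I-1 ? ·: VV|Vv|vv
V/I-2 un ·: VV|Vv
V/II-1 ? I-1×I-2: VV|Vv|vv
V/II-2 ? I-1×I-2: VV|Vv|vv
⇒ V over [I-1,I-2,II-1,II-2]: 23 consistent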